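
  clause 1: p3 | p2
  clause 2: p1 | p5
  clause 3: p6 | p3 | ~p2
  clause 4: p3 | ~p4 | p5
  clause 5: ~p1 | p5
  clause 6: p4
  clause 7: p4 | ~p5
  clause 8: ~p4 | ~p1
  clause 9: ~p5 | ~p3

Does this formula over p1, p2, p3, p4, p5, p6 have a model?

Satisfiable

From the singleton clause (p4), p4 = 1.
From the singleton clause (~p1), p1 = 0.
From the singleton clause (p5), p5 = 1.
From the singleton clause (~p3), p3 = 0.
From the singleton clause (p2), p2 = 1.
From the singleton clause (p6), p6 = 1.
This assignment satisfies each clause.
A satisfying assignment: p1: 0, p2: 1, p3: 0, p4: 1, p5: 1, p6: 1.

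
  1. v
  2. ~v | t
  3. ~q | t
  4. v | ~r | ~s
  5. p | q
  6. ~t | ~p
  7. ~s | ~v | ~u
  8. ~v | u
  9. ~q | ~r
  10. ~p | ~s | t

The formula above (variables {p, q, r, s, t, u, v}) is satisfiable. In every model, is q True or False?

True

Suppose q = 0.
Unit clause (v) forces v = 1.
Unit clause (t) forces t = 1.
Unit clause (p) forces p = 1.
That conflicts with the unit clause (~p).
So every satisfying assignment has q = True.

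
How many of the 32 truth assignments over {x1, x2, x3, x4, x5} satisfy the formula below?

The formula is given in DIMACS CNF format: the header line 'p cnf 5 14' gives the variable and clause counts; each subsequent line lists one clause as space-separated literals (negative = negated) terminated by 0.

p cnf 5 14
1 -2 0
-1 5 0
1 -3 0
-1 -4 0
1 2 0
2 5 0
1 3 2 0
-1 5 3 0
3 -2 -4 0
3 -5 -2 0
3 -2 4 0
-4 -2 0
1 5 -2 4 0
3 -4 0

There are 2^5 = 32 truth assignments over (x1, x2, x3, x4, x5).
Split on x4. With x4 = True, the clauses containing x4 are satisfied and ¬x4 drops from the rest; 0 of the 2^4 = 16 assignments to the other variables satisfy what remains.
With x4 = False, by the same count on the reduced clause set, 3 assignments work.
(One model: x1=T, x2=F, x3=F, x4=F, x5=T.)
Total: 0 + 3 = 3.

3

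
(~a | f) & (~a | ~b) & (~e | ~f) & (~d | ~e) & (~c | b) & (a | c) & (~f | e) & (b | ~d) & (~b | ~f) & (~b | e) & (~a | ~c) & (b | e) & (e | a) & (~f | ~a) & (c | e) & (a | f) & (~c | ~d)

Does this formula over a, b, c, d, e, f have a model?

No

Branch on a: set a = 0.
From the singleton clause (c), c = 1.
From the singleton clause (b), b = 1.
From the singleton clause (~f), f = 0.
That conflicts with the unit clause (f).
Backtrack on a: now try a = 1.
From the singleton clause (f), f = 1.
That conflicts with the unit clause (~f).
Either choice for a ends in contradiction.
No assignment satisfies every clause.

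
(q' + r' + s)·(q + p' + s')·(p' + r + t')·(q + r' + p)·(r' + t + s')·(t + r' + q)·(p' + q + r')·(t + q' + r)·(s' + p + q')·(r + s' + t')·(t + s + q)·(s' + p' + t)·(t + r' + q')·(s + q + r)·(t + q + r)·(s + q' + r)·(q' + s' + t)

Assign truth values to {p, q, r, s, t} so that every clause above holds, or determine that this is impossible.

Try q = 1.
Try r = 1.
From the singleton clause (s), s = 1.
From the singleton clause (t), t = 1.
From the singleton clause (p), p = 1.
All clauses are satisfied.

p ↦ 1, q ↦ 1, r ↦ 1, s ↦ 1, t ↦ 1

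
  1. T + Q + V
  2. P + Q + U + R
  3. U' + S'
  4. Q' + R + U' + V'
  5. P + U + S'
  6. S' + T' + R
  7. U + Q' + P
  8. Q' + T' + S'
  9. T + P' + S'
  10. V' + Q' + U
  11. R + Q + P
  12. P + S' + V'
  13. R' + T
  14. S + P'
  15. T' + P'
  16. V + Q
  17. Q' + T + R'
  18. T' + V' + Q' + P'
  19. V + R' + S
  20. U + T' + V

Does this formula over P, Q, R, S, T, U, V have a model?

Satisfiable

Suppose U = 1.
Unit clause (S') forces S = 0.
Unit clause (P') forces P = 0.
Suppose R = 0.
Unit clause (Q) forces Q = 1.
Unit clause (V') forces V = 0.
No clause remains; T is free.
A satisfying assignment: P ↦ 0,  Q ↦ 1,  R ↦ 0,  S ↦ 0,  T ↦ 1,  U ↦ 1,  V ↦ 0.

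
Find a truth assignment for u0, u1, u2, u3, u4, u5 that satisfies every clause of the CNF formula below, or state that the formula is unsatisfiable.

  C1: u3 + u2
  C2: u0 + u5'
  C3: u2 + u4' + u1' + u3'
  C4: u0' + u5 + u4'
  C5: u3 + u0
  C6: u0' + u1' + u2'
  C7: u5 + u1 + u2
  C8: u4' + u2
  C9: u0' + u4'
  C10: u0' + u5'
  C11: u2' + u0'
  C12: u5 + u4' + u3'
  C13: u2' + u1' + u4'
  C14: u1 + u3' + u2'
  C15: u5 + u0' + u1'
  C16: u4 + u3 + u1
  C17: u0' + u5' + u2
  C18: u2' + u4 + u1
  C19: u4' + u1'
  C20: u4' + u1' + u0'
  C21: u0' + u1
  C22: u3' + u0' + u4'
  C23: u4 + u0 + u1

u0=0; u1=1; u2=0; u3=1; u4=0; u5=0

Suppose u3 = 1.
Suppose u0 = 0.
From the singleton clause (u5'), u5 = 0.
From the singleton clause (u4'), u4 = 0.
From the singleton clause (u1), u1 = 1.
No clause remains; u2 is free.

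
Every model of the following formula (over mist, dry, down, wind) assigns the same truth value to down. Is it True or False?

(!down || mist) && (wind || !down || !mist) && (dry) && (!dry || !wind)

Suppose down = true.
Unit clause (mist) forces mist = true.
Unit clause (wind) forces wind = true.
Unit clause (dry) forces dry = true.
That conflicts with the unit clause (!dry).
So every satisfying assignment has down = False.

False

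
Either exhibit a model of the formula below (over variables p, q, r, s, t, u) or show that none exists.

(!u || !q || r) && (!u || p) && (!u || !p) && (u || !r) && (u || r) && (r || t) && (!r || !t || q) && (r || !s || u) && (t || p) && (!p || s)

Try u = false.
(!r) alone gives r = false.
But (r) is also a unit clause — contradiction.
So u must be the other value — set u = true.
(p) alone gives p = true.
But (!p) is also a unit clause — contradiction.
Either choice for u ends in contradiction.

UNSATISFIABLE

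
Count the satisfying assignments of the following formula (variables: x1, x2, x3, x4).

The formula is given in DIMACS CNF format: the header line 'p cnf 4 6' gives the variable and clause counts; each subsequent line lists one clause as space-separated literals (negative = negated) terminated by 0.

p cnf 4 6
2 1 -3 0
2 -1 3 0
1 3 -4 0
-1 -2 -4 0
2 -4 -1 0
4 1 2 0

There are 2^4 = 16 truth assignments over (x1, x2, x3, x4).
Check each against the 6 clauses (columns in the order x1, x2, x3, x4):
  F F F F  ✗ fails (x4 ∨ x1 ∨ x2)
  F F F T  ✗ fails (x1 ∨ x3 ∨ ¬x4)
  F F T F  ✗ fails (x2 ∨ x1 ∨ ¬x3)
  F F T T  ✗ fails (x2 ∨ x1 ∨ ¬x3)
  F T F F  ✓ satisfies all
  F T F T  ✗ fails (x1 ∨ x3 ∨ ¬x4)
  F T T F  ✓ satisfies all
  F T T T  ✓ satisfies all
  T F F F  ✗ fails (x2 ∨ ¬x1 ∨ x3)
  T F F T  ✗ fails (x2 ∨ ¬x1 ∨ x3)
  T F T F  ✓ satisfies all
  T F T T  ✗ fails (x2 ∨ ¬x4 ∨ ¬x1)
  T T F F  ✓ satisfies all
  T T F T  ✗ fails (¬x1 ∨ ¬x2 ∨ ¬x4)
  T T T F  ✓ satisfies all
  T T T T  ✗ fails (¬x1 ∨ ¬x2 ∨ ¬x4)
6 of the 16 rows are models.

6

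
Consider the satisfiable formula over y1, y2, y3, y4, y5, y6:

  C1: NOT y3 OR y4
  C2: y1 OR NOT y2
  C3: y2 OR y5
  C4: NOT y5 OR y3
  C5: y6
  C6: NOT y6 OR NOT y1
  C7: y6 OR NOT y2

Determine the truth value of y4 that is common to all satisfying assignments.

Suppose y4 = false.
(NOT y3) alone gives y3 = false.
(NOT y5) alone gives y5 = false.
(y2) alone gives y2 = true.
(y1) alone gives y1 = true.
(y6) alone gives y6 = true.
Now (NOT y6) is unsatisfied and unit — conflict.
So every satisfying assignment has y4 = True.

True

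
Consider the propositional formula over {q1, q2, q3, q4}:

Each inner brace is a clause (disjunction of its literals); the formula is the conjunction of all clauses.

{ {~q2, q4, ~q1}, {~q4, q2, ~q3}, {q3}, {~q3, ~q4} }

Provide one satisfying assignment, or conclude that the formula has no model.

Unit clause (q3) forces q3 = 1.
Unit clause (~q4) forces q4 = 0.
Branch on q2: set q2 = 1.
Unit clause (~q1) forces q1 = 0.
Every clause now holds.

q1 ↦ 0,  q2 ↦ 1,  q3 ↦ 1,  q4 ↦ 0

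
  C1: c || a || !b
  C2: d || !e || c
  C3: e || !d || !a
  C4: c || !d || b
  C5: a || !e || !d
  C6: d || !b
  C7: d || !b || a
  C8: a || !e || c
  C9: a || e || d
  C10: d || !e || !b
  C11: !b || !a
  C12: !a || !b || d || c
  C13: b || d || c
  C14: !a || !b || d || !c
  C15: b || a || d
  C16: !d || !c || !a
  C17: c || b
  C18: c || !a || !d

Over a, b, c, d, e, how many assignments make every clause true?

There are 2^5 = 32 truth assignments over (a, b, c, d, e).
Split on c. With c = true, the clauses containing c are satisfied and !c drops from the rest; 4 of the 2^4 = 16 assignments to the other variables satisfy what remains.
With c = false, by the same count on the reduced clause set, 0 assignments work.
(One model: a=F, b=F, c=T, d=T, e=F.)
Total: 4 + 0 = 4.

4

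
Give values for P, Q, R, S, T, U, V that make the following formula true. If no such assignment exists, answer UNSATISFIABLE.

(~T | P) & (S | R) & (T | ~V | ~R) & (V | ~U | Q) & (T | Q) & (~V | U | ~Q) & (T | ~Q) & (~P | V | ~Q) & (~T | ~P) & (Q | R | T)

Branch on T: set T = 0.
The clause (Q) is unit, so Q = 1.
That conflicts with the unit clause (~Q).
Backtrack on T: now try T = 1.
The clause (P) is unit, so P = 1.
That conflicts with the unit clause (~P).
Either choice for T ends in contradiction.

UNSATISFIABLE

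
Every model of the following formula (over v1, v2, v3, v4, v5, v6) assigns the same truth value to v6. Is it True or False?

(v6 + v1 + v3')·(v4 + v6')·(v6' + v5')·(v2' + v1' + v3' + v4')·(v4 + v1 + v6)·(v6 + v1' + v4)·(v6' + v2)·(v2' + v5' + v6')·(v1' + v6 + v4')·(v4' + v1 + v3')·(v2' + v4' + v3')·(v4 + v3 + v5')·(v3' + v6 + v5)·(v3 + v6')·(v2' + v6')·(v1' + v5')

False

Suppose v6 = 1.
(v4) alone gives v4 = 1.
(v5') alone gives v5 = 0.
(v2) alone gives v2 = 1.
But (v2') is also a unit clause — contradiction.
So every satisfying assignment has v6 = False.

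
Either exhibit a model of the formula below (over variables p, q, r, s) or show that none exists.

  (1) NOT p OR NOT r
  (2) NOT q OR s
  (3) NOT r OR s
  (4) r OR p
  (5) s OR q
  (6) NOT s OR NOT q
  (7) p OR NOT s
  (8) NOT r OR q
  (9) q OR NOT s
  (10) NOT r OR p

Branch on p: set p = false.
Unit clause (r) forces r = true.
Now (NOT r) is unsatisfied and unit — conflict.
That branch fails; take p = true instead.
Unit clause (NOT r) forces r = false.
Branch on q: set q = false.
Unit clause (s) forces s = true.
Now (NOT s) is unsatisfied and unit — conflict.
That branch fails; take q = true instead.
Unit clause (s) forces s = true.
Now (NOT s) is unsatisfied and unit — conflict.
Either choice for q ends in contradiction.
Either choice for p ends in contradiction.

UNSATISFIABLE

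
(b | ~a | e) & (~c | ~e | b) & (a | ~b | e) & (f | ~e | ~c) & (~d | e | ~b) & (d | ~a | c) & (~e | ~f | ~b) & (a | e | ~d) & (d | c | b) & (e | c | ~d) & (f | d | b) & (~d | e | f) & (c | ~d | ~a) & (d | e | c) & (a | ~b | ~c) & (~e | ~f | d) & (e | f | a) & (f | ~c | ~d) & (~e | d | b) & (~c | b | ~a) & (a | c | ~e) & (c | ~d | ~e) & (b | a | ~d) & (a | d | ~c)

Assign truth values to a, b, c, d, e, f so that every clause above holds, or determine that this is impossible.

Try b = 1.
Try a = 1.
Try d = 0.
Unit clause (c) forces c = 1.
Try f = 0.
Unit clause (~e) forces e = 0.
All clauses are satisfied.

a ↦ 1,  b ↦ 1,  c ↦ 1,  d ↦ 0,  e ↦ 0,  f ↦ 0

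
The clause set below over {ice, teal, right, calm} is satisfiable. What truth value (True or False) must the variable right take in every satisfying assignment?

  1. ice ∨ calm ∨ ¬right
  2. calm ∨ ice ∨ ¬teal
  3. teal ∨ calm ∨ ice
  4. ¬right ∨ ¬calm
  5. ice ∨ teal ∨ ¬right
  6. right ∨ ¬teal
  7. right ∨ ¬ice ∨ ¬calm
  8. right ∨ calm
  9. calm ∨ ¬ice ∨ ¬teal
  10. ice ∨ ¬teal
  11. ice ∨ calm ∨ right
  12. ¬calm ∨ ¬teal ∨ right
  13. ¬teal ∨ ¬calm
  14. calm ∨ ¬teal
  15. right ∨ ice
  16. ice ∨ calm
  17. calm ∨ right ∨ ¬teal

True

Suppose right = False.
(¬teal) alone gives teal = False.
(calm) alone gives calm = True.
(¬ice) alone gives ice = False.
That conflicts with the unit clause (ice).
So every satisfying assignment has right = True.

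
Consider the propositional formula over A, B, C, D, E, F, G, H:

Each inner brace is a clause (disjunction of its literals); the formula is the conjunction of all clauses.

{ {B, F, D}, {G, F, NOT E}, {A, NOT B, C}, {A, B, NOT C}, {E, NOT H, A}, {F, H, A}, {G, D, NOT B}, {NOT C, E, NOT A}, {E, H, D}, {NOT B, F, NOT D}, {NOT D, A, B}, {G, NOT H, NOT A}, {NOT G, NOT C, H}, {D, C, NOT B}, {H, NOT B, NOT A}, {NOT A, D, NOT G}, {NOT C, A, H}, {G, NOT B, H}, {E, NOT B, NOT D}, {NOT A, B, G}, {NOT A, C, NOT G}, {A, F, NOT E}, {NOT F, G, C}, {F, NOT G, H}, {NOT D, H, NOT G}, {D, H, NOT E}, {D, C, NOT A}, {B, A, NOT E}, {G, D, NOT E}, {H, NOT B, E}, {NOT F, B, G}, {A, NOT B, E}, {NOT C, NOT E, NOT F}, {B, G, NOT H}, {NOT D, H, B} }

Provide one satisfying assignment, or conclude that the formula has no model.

A: true; B: false; C: true; D: true; E: true; F: false; G: true; H: true

Case B = false:
Case F = false:
(D) alone gives D = true.
(A) alone gives A = true.
(G) alone gives G = true.
(C) alone gives C = true.
(E) alone gives E = true.
(H) alone gives H = true.
This assignment satisfies each clause.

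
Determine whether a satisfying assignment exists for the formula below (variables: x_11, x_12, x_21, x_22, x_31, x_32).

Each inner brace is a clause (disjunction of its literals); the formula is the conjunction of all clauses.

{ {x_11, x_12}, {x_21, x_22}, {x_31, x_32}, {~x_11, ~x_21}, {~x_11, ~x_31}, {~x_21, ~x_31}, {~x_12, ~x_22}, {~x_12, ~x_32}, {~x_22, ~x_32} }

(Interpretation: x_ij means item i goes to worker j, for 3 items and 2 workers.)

Case x_11 = 1:
The clause (~x_21) is unit, so x_21 = 0.
The clause (x_22) is unit, so x_22 = 1.
The clause (~x_31) is unit, so x_31 = 0.
The clause (x_32) is unit, so x_32 = 1.
That conflicts with the unit clause (~x_32).
So x_11 must be the other value — set x_11 = 0.
The clause (x_12) is unit, so x_12 = 1.
The clause (~x_22) is unit, so x_22 = 0.
The clause (x_21) is unit, so x_21 = 1.
The clause (~x_31) is unit, so x_31 = 0.
The clause (x_32) is unit, so x_32 = 1.
That conflicts with the unit clause (~x_32).
Neither x_11 = 1 nor x_11 = 0 works.
No assignment satisfies every clause.

No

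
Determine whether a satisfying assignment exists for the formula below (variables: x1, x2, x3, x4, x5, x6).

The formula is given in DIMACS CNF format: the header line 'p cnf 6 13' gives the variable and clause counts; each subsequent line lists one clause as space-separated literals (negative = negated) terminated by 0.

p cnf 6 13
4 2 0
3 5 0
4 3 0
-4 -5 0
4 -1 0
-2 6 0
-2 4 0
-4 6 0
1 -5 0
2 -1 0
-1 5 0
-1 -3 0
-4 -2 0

Yes, satisfiable

Suppose x4 = True.
From the singleton clause (¬x5), x5 = False.
From the singleton clause (x3), x3 = True.
From the singleton clause (x6), x6 = True.
From the singleton clause (¬x1), x1 = False.
From the singleton clause (¬x2), x2 = False.
This assignment satisfies each clause.
A satisfying assignment: x1 ↦ False; x2 ↦ False; x3 ↦ True; x4 ↦ True; x5 ↦ False; x6 ↦ True.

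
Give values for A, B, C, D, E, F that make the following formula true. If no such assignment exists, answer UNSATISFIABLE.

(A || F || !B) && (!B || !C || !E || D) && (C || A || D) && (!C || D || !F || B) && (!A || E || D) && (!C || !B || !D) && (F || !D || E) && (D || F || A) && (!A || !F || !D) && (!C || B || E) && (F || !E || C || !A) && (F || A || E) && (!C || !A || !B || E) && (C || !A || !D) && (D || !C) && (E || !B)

A: true; B: true; C: false; D: false; E: true; F: true

Case D = false:
(!C) alone gives C = false.
(A) alone gives A = true.
(E) alone gives E = true.
(F) alone gives F = true.
No clause remains; B is free.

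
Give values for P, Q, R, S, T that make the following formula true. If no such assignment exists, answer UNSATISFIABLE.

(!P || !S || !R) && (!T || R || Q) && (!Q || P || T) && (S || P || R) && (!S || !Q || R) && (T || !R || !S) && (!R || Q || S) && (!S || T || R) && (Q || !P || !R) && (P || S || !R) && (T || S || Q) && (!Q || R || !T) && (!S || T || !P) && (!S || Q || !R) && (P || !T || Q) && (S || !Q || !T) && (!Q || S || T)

P: false, Q: true, R: true, S: true, T: true

Suppose P = false.
Suppose Q = true.
The clause (T) is unit, so T = true.
The clause (R) is unit, so R = true.
The clause (S) is unit, so S = true.
All clauses are satisfied.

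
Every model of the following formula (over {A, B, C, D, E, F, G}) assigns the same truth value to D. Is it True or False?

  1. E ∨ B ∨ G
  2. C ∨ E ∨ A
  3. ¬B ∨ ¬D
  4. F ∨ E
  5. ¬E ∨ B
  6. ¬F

False

Suppose D = True.
From the singleton clause (¬B), B = False.
From the singleton clause (¬E), E = False.
From the singleton clause (G), G = True.
From the singleton clause (F), F = True.
That conflicts with the unit clause (¬F).
So every satisfying assignment has D = False.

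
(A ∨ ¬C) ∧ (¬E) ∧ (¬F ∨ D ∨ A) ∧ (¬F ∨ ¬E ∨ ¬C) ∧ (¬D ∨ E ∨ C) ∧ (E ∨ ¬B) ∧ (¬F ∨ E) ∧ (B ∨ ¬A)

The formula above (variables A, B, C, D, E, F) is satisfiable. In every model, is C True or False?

Suppose C = True.
(A) alone gives A = True.
(¬E) alone gives E = False.
(¬B) alone gives B = False.
But (B) is also a unit clause — contradiction.
So every satisfying assignment has C = False.

False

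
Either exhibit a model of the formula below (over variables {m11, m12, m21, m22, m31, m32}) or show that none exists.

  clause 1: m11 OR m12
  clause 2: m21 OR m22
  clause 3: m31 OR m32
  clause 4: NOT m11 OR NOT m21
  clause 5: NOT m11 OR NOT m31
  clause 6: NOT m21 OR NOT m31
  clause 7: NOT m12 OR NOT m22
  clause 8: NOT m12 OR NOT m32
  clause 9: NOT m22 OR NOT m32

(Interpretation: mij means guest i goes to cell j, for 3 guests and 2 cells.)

Try m11 = true.
(NOT m21) alone gives m21 = false.
(m22) alone gives m22 = true.
(NOT m31) alone gives m31 = false.
(m32) alone gives m32 = true.
That conflicts with the unit clause (NOT m32).
That branch fails; take m11 = false instead.
(m12) alone gives m12 = true.
(NOT m22) alone gives m22 = false.
(m21) alone gives m21 = true.
(NOT m31) alone gives m31 = false.
(m32) alone gives m32 = true.
That conflicts with the unit clause (NOT m32).
Neither m11 = true nor m11 = false works.

UNSATISFIABLE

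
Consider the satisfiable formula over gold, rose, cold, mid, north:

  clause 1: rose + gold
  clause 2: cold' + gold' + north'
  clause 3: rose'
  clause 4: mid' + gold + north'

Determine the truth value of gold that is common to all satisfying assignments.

Suppose gold = 0.
The clause (rose) is unit, so rose = 1.
But (rose') is also a unit clause — contradiction.
So every satisfying assignment has gold = True.

True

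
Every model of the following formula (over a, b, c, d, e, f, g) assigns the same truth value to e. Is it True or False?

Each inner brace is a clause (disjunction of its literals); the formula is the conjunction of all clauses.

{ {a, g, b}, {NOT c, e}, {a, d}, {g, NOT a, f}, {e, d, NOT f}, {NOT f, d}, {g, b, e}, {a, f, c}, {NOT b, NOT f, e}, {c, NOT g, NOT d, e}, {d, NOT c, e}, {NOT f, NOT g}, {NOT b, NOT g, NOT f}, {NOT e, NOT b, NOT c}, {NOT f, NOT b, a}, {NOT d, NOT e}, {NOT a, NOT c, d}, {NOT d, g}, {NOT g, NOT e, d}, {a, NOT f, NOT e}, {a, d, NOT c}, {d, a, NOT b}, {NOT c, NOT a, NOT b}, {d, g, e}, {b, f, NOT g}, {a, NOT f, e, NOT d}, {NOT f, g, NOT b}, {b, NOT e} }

Suppose e = true.
The clause (NOT d) is unit, so d = false.
The clause (a) is unit, so a = true.
The clause (NOT f) is unit, so f = false.
The clause (g) is unit, so g = true.
Now (NOT g) is unsatisfied and unit — conflict.
So every satisfying assignment has e = False.

False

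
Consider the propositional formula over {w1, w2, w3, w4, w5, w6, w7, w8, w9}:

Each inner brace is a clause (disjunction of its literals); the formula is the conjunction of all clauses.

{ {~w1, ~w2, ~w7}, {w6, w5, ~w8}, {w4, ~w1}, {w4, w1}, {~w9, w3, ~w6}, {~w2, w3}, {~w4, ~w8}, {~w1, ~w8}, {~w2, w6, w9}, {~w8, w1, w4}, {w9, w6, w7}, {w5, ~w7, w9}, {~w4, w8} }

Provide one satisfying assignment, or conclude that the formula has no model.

UNSATISFIABLE

Suppose w4 = 1.
(~w8) alone gives w8 = 0.
That conflicts with the unit clause (w8).
Undo w4 and try w4 = 0.
(~w1) alone gives w1 = 0.
That conflicts with the unit clause (w1).
Either choice for w4 ends in contradiction.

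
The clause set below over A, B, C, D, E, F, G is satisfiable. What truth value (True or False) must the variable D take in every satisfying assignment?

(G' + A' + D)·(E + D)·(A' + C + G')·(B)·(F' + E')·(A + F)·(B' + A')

Suppose D = 0.
From the singleton clause (E), E = 1.
From the singleton clause (B), B = 1.
From the singleton clause (F'), F = 0.
From the singleton clause (A), A = 1.
Now (A') is unsatisfied and unit — conflict.
So every satisfying assignment has D = True.

True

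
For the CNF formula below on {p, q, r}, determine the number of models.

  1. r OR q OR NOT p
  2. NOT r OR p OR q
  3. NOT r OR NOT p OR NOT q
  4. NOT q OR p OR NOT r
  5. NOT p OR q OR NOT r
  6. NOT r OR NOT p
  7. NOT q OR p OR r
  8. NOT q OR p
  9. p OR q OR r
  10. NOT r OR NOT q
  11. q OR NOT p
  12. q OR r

1

There are 2^3 = 8 truth assignments over (p, q, r).
Check each against the 12 clauses (columns in the order p, q, r):
  F F F  ✗ fails (p OR q OR r)
  F F T  ✗ fails (NOT r OR p OR q)
  F T F  ✗ fails (NOT q OR p OR r)
  F T T  ✗ fails (NOT q OR p OR NOT r)
  T F F  ✗ fails (r OR q OR NOT p)
  T F T  ✗ fails (NOT p OR q OR NOT r)
  T T F  ✓ satisfies all
  T T T  ✗ fails (NOT r OR NOT p OR NOT q)
1 of the 8 rows is a model.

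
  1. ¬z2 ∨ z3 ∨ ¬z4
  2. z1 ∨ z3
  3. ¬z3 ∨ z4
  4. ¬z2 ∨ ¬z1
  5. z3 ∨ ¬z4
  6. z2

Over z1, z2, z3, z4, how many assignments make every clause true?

There are 2^4 = 16 truth assignments over (z1, z2, z3, z4).
Check each against the 6 clauses (columns in the order z1, z2, z3, z4):
  F F F F  ✗ fails (z1 ∨ z3)
  F F F T  ✗ fails (z1 ∨ z3)
  F F T F  ✗ fails (¬z3 ∨ z4)
  F F T T  ✗ fails (z2)
  F T F F  ✗ fails (z1 ∨ z3)
  F T F T  ✗ fails (¬z2 ∨ z3 ∨ ¬z4)
  F T T F  ✗ fails (¬z3 ∨ z4)
  F T T T  ✓ satisfies all
  T F F F  ✗ fails (z2)
  T F F T  ✗ fails (z3 ∨ ¬z4)
  T F T F  ✗ fails (¬z3 ∨ z4)
  T F T T  ✗ fails (z2)
  T T F F  ✗ fails (¬z2 ∨ ¬z1)
  T T F T  ✗ fails (¬z2 ∨ z3 ∨ ¬z4)
  T T T F  ✗ fails (¬z3 ∨ z4)
  T T T T  ✗ fails (¬z2 ∨ ¬z1)
1 of the 16 rows is a model.

1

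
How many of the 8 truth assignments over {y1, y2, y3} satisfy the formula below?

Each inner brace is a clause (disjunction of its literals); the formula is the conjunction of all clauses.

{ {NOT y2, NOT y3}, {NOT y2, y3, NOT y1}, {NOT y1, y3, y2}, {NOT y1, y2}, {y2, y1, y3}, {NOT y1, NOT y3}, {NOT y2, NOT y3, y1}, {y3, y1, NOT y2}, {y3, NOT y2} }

1

There are 2^3 = 8 truth assignments over (y1, y2, y3).
Check each against the 9 clauses (columns in the order y1, y2, y3):
  F F F  ✗ fails (y2 OR y1 OR y3)
  F F T  ✓ satisfies all
  F T F  ✗ fails (y3 OR y1 OR NOT y2)
  F T T  ✗ fails (NOT y2 OR NOT y3)
  T F F  ✗ fails (NOT y1 OR y3 OR y2)
  T F T  ✗ fails (NOT y1 OR y2)
  T T F  ✗ fails (NOT y2 OR y3 OR NOT y1)
  T T T  ✗ fails (NOT y2 OR NOT y3)
1 of the 8 rows is a model.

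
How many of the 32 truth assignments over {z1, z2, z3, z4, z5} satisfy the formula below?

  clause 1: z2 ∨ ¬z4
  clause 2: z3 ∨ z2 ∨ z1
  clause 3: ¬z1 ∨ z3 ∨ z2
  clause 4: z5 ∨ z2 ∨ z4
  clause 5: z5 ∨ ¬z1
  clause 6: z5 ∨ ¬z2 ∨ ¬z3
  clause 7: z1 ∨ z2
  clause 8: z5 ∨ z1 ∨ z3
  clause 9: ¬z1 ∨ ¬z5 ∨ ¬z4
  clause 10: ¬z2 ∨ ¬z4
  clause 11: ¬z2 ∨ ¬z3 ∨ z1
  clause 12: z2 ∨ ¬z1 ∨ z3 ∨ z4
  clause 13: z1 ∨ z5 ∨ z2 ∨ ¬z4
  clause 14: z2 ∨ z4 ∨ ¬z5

3

There are 2^5 = 32 truth assignments over (z1, z2, z3, z4, z5).
Split on z1. With z1 = True, the clauses containing z1 are satisfied and ¬z1 drops from the rest; 2 of the 2^4 = 16 assignments to the other variables satisfy what remains.
With z1 = False, by the same count on the reduced clause set, 1 assignment works.
Total: 2 + 1 = 3.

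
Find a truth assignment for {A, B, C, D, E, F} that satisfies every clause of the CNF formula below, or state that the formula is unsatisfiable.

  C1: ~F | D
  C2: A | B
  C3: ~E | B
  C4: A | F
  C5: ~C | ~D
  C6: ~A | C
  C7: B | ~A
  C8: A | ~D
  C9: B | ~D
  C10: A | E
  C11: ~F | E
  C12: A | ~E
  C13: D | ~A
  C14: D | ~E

Branch on F: set F = 0.
Unit clause (A) forces A = 1.
Unit clause (C) forces C = 1.
Unit clause (~D) forces D = 0.
That conflicts with the unit clause (D).
So F must be the other value — set F = 1.
Unit clause (D) forces D = 1.
Unit clause (~C) forces C = 0.
Unit clause (~A) forces A = 0.
That conflicts with the unit clause (A).
Both values of F lead to a conflict.

UNSATISFIABLE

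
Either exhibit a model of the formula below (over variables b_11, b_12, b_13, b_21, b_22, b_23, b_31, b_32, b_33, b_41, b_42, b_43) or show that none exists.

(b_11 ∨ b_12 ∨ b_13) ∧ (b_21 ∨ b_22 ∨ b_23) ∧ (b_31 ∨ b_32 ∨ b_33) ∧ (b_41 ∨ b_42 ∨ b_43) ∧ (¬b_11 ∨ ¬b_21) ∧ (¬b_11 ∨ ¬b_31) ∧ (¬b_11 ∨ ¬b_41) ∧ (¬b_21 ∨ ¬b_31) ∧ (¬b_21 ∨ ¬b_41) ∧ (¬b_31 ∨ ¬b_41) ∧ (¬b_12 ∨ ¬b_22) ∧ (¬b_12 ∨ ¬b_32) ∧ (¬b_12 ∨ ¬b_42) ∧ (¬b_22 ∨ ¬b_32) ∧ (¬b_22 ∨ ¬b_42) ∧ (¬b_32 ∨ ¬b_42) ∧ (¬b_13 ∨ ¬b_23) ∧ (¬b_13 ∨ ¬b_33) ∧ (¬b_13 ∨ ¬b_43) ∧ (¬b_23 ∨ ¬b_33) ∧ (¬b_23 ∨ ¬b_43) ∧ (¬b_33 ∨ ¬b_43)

Try b_11 = False.
Try b_12 = True.
The clause (¬b_22) is unit, so b_22 = False.
The clause (¬b_32) is unit, so b_32 = False.
The clause (¬b_42) is unit, so b_42 = False.
Try b_21 = True.
The clause (¬b_31) is unit, so b_31 = False.
The clause (b_33) is unit, so b_33 = True.
The clause (¬b_41) is unit, so b_41 = False.
The clause (b_43) is unit, so b_43 = True.
Now (¬b_43) is unsatisfied and unit — conflict.
So b_21 must be the other value — set b_21 = False.
The clause (b_23) is unit, so b_23 = True.
The clause (¬b_13) is unit, so b_13 = False.
The clause (¬b_33) is unit, so b_33 = False.
The clause (b_31) is unit, so b_31 = True.
The clause (¬b_41) is unit, so b_41 = False.
The clause (b_43) is unit, so b_43 = True.
Now (¬b_43) is unsatisfied and unit — conflict.
Neither b_21 = True nor b_21 = False works.
So b_12 must be the other value — set b_12 = False.
The clause (b_13) is unit, so b_13 = True.
The clause (¬b_23) is unit, so b_23 = False.
The clause (¬b_33) is unit, so b_33 = False.
The clause (¬b_43) is unit, so b_43 = False.
Try b_21 = True.
The clause (¬b_31) is unit, so b_31 = False.
The clause (b_32) is unit, so b_32 = True.
The clause (¬b_41) is unit, so b_41 = False.
The clause (b_42) is unit, so b_42 = True.
Now (¬b_42) is unsatisfied and unit — conflict.
So b_21 must be the other value — set b_21 = False.
The clause (b_22) is unit, so b_22 = True.
The clause (¬b_32) is unit, so b_32 = False.
The clause (b_31) is unit, so b_31 = True.
The clause (¬b_41) is unit, so b_41 = False.
The clause (b_42) is unit, so b_42 = True.
Now (¬b_42) is unsatisfied and unit — conflict.
Neither b_21 = True nor b_21 = False works.
Neither b_12 = True nor b_12 = False works.
So b_11 must be the other value — set b_11 = True.
The clause (¬b_21) is unit, so b_21 = False.
The clause (¬b_31) is unit, so b_31 = False.
The clause (¬b_41) is unit, so b_41 = False.
Try b_22 = True.
The clause (¬b_12) is unit, so b_12 = False.
The clause (¬b_32) is unit, so b_32 = False.
The clause (b_33) is unit, so b_33 = True.
The clause (¬b_42) is unit, so b_42 = False.
The clause (b_43) is unit, so b_43 = True.
Now (¬b_43) is unsatisfied and unit — conflict.
So b_22 must be the other value — set b_22 = False.
The clause (b_23) is unit, so b_23 = True.
The clause (¬b_13) is unit, so b_13 = False.
The clause (¬b_33) is unit, so b_33 = False.
The clause (b_32) is unit, so b_32 = True.
The clause (¬b_12) is unit, so b_12 = False.
The clause (¬b_42) is unit, so b_42 = False.
The clause (b_43) is unit, so b_43 = True.
Now (¬b_43) is unsatisfied and unit — conflict.
Neither b_22 = True nor b_22 = False works.
Neither b_11 = True nor b_11 = False works.

UNSATISFIABLE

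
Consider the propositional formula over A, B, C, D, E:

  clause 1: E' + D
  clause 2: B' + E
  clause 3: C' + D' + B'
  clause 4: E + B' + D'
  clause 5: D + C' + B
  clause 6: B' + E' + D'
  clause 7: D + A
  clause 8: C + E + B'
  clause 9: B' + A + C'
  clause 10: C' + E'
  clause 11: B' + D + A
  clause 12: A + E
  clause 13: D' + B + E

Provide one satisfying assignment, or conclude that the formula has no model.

Branch on E: set E = 1.
The clause (D) is unit, so D = 1.
The clause (B') is unit, so B = 0.
The clause (C') is unit, so C = 0.
No clause remains; A is free.

A: 1,  B: 0,  C: 0,  D: 1,  E: 1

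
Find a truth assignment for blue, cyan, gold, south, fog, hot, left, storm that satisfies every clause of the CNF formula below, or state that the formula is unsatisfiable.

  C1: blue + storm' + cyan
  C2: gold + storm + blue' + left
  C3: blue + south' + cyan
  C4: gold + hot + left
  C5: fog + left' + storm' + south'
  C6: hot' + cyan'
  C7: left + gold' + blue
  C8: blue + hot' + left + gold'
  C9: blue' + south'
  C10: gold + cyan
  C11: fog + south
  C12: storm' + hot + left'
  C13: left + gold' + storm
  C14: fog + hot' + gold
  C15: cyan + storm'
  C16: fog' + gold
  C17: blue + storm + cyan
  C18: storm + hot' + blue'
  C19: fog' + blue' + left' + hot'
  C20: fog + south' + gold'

Try hot = 0.
Try gold = 1.
Try left = 1.
The clause (storm') is unit, so storm = 0.
Try blue = 1.
The clause (south') is unit, so south = 0.
The clause (fog) is unit, so fog = 1.
Every clause is now satisfied; cyan is unconstrained.

blue: 1,  cyan: 1,  gold: 1,  south: 0,  fog: 1,  hot: 0,  left: 1,  storm: 0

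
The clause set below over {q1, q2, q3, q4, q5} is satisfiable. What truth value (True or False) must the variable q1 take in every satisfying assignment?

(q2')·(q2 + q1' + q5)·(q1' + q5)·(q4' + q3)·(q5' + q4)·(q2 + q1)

True

Suppose q1 = 0.
Unit clause (q2') forces q2 = 0.
But (q2) is also a unit clause — contradiction.
So every satisfying assignment has q1 = True.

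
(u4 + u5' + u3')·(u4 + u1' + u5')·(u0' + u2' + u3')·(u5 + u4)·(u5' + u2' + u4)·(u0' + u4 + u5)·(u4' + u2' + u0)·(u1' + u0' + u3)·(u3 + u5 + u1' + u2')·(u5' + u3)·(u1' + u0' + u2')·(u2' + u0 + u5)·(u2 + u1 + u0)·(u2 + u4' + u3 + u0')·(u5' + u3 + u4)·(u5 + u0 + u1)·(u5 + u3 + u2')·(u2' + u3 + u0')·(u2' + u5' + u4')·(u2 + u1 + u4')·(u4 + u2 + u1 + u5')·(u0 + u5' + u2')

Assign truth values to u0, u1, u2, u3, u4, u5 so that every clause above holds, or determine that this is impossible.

Try u5 = 1.
The clause (u3) is unit, so u3 = 1.
The clause (u4) is unit, so u4 = 1.
The clause (u2') is unit, so u2 = 0.
The clause (u1) is unit, so u1 = 1.
All clauses hold; u0 can take either value.

u0: 0, u1: 1, u2: 0, u3: 1, u4: 1, u5: 1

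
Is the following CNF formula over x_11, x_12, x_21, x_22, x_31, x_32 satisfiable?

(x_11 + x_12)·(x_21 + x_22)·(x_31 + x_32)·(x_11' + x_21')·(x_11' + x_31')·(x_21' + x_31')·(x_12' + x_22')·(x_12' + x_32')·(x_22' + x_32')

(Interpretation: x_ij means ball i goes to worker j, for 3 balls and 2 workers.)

Unsatisfiable

Case x_11 = 1:
From the singleton clause (x_21'), x_21 = 0.
From the singleton clause (x_22), x_22 = 1.
From the singleton clause (x_31'), x_31 = 0.
From the singleton clause (x_32), x_32 = 1.
That conflicts with the unit clause (x_32').
Undo x_11 and try x_11 = 0.
From the singleton clause (x_12), x_12 = 1.
From the singleton clause (x_22'), x_22 = 0.
From the singleton clause (x_21), x_21 = 1.
From the singleton clause (x_31'), x_31 = 0.
From the singleton clause (x_32), x_32 = 1.
That conflicts with the unit clause (x_32').
Neither x_11 = 1 nor x_11 = 0 works.
No assignment satisfies every clause.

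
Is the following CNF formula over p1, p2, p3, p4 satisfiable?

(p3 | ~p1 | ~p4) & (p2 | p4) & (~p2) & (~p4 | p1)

The clause (~p2) is unit, so p2 = 0.
The clause (p4) is unit, so p4 = 1.
The clause (p1) is unit, so p1 = 1.
The clause (p3) is unit, so p3 = 1.
All clauses are satisfied.
A satisfying assignment: p1=1,  p2=0,  p3=1,  p4=1.

Satisfiable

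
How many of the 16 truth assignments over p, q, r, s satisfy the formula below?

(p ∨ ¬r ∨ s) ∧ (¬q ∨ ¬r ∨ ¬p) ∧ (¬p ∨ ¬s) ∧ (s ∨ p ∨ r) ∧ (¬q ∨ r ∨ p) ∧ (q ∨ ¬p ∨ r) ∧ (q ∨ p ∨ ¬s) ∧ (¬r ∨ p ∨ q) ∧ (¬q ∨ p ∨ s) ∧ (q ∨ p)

There are 2^4 = 16 truth assignments over (p, q, r, s).
Check each against the 10 clauses (columns in the order p, q, r, s):
  F F F F  ✗ fails (s ∨ p ∨ r)
  F F F T  ✗ fails (q ∨ p ∨ ¬s)
  F F T F  ✗ fails (p ∨ ¬r ∨ s)
  F F T T  ✗ fails (q ∨ p ∨ ¬s)
  F T F F  ✗ fails (s ∨ p ∨ r)
  F T F T  ✗ fails (¬q ∨ r ∨ p)
  F T T F  ✗ fails (p ∨ ¬r ∨ s)
  F T T T  ✓ satisfies all
  T F F F  ✗ fails (q ∨ ¬p ∨ r)
  T F F T  ✗ fails (¬p ∨ ¬s)
  T F T F  ✓ satisfies all
  T F T T  ✗ fails (¬p ∨ ¬s)
  T T F F  ✓ satisfies all
  T T F T  ✗ fails (¬p ∨ ¬s)
  T T T F  ✗ fails (¬q ∨ ¬r ∨ ¬p)
  T T T T  ✗ fails (¬q ∨ ¬r ∨ ¬p)
3 of the 16 rows are models.

3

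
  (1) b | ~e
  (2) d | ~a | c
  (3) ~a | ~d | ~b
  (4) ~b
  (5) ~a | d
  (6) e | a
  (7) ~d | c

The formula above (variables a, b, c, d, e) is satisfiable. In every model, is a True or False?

Suppose a = 0.
(~b) alone gives b = 0.
(~e) alone gives e = 0.
But (e) is also a unit clause — contradiction.
So every satisfying assignment has a = True.

True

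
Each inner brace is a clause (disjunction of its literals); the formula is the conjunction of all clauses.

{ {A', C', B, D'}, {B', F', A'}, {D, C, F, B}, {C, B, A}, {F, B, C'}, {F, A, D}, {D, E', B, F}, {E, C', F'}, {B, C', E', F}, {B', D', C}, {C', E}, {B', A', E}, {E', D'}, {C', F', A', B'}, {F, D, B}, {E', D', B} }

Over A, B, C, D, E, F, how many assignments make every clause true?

There are 2^6 = 64 truth assignments over (A, B, C, D, E, F).
Split on A. With A = 1, the clauses containing A are satisfied and A' drops from the rest; 7 of the 2^5 = 32 assignments to the other variables satisfy what remains.
With A = 0, by the same count on the reduced clause set, 4 assignments work.
(One model: A=F, B=F, C=T, D=F, E=T, F=T.)
Total: 7 + 4 = 11.

11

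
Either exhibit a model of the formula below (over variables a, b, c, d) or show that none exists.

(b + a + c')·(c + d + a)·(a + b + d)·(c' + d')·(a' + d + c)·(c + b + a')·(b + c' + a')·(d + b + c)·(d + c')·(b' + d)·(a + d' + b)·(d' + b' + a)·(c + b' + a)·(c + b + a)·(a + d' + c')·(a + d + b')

a: 1, b: 1, c: 0, d: 1

Case c = 0:
Case d = 1:
Case b = 1:
Unit clause (a) forces a = 1.
This assignment satisfies each clause.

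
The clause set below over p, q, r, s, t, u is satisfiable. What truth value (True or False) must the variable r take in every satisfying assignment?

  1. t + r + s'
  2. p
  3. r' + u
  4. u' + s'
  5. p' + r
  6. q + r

True

Suppose r = 0.
Unit clause (p) forces p = 1.
That conflicts with the unit clause (p').
So every satisfying assignment has r = True.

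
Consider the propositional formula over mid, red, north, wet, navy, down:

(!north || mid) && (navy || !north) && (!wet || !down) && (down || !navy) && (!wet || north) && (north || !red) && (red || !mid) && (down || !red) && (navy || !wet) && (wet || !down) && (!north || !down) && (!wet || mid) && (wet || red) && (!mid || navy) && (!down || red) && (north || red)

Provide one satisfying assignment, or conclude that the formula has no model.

Case north = false:
Unit clause (!wet) forces wet = false.
Unit clause (!red) forces red = false.
Now (red) is unsatisfied and unit — conflict.
So north must be the other value — set north = true.
Unit clause (mid) forces mid = true.
Unit clause (navy) forces navy = true.
Unit clause (down) forces down = true.
Now (!down) is unsatisfied and unit — conflict.
Both values of north lead to a conflict.

UNSATISFIABLE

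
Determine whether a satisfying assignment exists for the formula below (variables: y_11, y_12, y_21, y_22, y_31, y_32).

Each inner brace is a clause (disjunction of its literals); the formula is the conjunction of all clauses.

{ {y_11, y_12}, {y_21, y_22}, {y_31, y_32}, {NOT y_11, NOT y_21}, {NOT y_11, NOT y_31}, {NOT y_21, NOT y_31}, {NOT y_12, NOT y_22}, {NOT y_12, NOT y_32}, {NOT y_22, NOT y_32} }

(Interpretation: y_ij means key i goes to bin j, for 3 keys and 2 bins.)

Suppose y_11 = true.
(NOT y_21) alone gives y_21 = false.
(y_22) alone gives y_22 = true.
(NOT y_31) alone gives y_31 = false.
(y_32) alone gives y_32 = true.
That conflicts with the unit clause (NOT y_32).
That branch fails; take y_11 = false instead.
(y_12) alone gives y_12 = true.
(NOT y_22) alone gives y_22 = false.
(y_21) alone gives y_21 = true.
(NOT y_31) alone gives y_31 = false.
(y_32) alone gives y_32 = true.
That conflicts with the unit clause (NOT y_32).
Both values of y_11 lead to a conflict.
No assignment satisfies every clause.

No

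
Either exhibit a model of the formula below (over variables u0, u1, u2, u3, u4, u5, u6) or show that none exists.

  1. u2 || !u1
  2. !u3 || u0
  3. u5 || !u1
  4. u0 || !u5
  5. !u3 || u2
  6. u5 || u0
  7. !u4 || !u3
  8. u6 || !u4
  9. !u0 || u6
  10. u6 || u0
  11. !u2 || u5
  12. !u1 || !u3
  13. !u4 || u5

Suppose u2 = true.
Unit clause (u5) forces u5 = true.
Unit clause (u0) forces u0 = true.
Unit clause (u6) forces u6 = true.
Suppose u4 = true.
Unit clause (!u3) forces u3 = false.
All clauses hold; u1 can take either value.

u0=true, u1=true, u2=true, u3=false, u4=true, u5=true, u6=true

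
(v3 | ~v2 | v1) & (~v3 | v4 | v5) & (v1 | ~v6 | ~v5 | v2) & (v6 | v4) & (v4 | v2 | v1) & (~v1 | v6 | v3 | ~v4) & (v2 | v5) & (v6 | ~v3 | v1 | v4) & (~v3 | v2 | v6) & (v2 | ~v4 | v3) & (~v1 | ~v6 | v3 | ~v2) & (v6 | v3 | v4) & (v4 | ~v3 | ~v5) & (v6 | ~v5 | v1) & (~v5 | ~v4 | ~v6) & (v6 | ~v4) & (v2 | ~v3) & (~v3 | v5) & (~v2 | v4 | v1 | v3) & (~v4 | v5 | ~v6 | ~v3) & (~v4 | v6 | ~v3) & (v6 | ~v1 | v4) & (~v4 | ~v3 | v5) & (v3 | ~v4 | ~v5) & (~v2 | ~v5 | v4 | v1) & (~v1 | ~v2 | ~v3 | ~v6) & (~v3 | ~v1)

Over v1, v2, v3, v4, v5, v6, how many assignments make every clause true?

1

There are 2^6 = 64 truth assignments over (v1, v2, v3, v4, v5, v6).
Split on v1. With v1 = 1, the clauses containing v1 are satisfied and ~v1 drops from the rest; 1 of the 2^5 = 32 assignments to the other variables satisfy what remains.
With v1 = 0, by the same count on the reduced clause set, 0 assignments work.
(One model: v1=T, v2=F, v3=F, v4=F, v5=T, v6=T.)
Total: 1 + 0 = 1.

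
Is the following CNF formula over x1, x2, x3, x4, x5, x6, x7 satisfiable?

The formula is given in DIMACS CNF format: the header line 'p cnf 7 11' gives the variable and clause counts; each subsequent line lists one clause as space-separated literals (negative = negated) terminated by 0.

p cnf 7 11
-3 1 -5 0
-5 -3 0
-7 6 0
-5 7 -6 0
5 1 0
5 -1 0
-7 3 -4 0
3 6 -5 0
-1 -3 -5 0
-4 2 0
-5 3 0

No, unsatisfiable

Case x5 = False:
Unit clause (x1) forces x1 = True.
But (¬x1) is also a unit clause — contradiction.
So x5 must be the other value — set x5 = True.
Unit clause (¬x3) forces x3 = False.
But (x3) is also a unit clause — contradiction.
Either choice for x5 ends in contradiction.
No assignment satisfies every clause.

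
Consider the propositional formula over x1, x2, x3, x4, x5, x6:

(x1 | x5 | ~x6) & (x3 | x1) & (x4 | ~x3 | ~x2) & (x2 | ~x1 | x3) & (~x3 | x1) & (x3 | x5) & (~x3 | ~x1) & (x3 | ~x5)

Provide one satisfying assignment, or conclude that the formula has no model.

UNSATISFIABLE

Case x3 = 1:
The clause (x1) is unit, so x1 = 1.
That conflicts with the unit clause (~x1).
So x3 must be the other value — set x3 = 0.
The clause (x1) is unit, so x1 = 1.
The clause (x2) is unit, so x2 = 1.
The clause (x5) is unit, so x5 = 1.
That conflicts with the unit clause (~x5).
Neither x3 = 1 nor x3 = 0 works.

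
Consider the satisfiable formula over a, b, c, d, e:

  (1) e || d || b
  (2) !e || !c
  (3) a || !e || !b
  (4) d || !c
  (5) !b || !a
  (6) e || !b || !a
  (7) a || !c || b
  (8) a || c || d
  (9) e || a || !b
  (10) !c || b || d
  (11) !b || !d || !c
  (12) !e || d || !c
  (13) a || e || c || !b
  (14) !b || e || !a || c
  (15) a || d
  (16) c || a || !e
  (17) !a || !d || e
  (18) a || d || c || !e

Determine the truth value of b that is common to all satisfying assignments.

Suppose b = true.
Unit clause (!a) forces a = false.
Unit clause (!e) forces e = false.
Now (e) is unsatisfied and unit — conflict.
So every satisfying assignment has b = False.

False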